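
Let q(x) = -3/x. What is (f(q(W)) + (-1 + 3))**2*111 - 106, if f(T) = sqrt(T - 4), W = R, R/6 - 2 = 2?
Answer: -959/8 + 111*I*sqrt(66) ≈ -119.88 + 901.77*I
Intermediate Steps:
R = 24 (R = 12 + 6*2 = 12 + 12 = 24)
W = 24
f(T) = sqrt(-4 + T)
(f(q(W)) + (-1 + 3))**2*111 - 106 = (sqrt(-4 - 3/24) + (-1 + 3))**2*111 - 106 = (sqrt(-4 - 3*1/24) + 2)**2*111 - 106 = (sqrt(-4 - 1/8) + 2)**2*111 - 106 = (sqrt(-33/8) + 2)**2*111 - 106 = (I*sqrt(66)/4 + 2)**2*111 - 106 = (2 + I*sqrt(66)/4)**2*111 - 106 = 111*(2 + I*sqrt(66)/4)**2 - 106 = -106 + 111*(2 + I*sqrt(66)/4)**2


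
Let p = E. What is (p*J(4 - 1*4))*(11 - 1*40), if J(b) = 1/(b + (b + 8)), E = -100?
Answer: 725/2 ≈ 362.50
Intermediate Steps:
p = -100
J(b) = 1/(8 + 2*b) (J(b) = 1/(b + (8 + b)) = 1/(8 + 2*b))
(p*J(4 - 1*4))*(11 - 1*40) = (-50/(4 + (4 - 1*4)))*(11 - 1*40) = (-50/(4 + (4 - 4)))*(11 - 40) = -50/(4 + 0)*(-29) = -50/4*(-29) = -100*1/8*(-29) = -25/2*(-29) = 725/2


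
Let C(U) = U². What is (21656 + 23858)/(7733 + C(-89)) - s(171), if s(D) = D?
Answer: -1315660/7827 ≈ -168.09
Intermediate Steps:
(21656 + 23858)/(7733 + C(-89)) - s(171) = (21656 + 23858)/(7733 + (-89)²) - 1*171 = 45514/(7733 + 7921) - 171 = 45514/15654 - 171 = 45514*(1/15654) - 171 = 22757/7827 - 171 = -1315660/7827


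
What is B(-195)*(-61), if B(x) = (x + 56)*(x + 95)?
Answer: -847900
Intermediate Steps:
B(x) = (56 + x)*(95 + x)
B(-195)*(-61) = (5320 + (-195)² + 151*(-195))*(-61) = (5320 + 38025 - 29445)*(-61) = 13900*(-61) = -847900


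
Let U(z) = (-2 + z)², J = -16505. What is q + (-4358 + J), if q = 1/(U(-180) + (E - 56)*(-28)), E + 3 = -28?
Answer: -741888279/35560 ≈ -20863.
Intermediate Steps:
E = -31 (E = -3 - 28 = -31)
q = 1/35560 (q = 1/((-2 - 180)² + (-31 - 56)*(-28)) = 1/((-182)² - 87*(-28)) = 1/(33124 + 2436) = 1/35560 ≈ 2.8121e-5)
q + (-4358 + J) = 1/35560 + (-4358 - 16505) = 1/35560 - 20863 = -741888279/35560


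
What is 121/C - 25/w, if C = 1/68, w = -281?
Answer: 2312093/281 ≈ 8228.1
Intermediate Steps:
C = 1/68 ≈ 0.014706
121/C - 25/w = 121/(1/68) - 25/(-281) = 121*68 - 25*(-1/281) = 8228 + 25/281 = 2312093/281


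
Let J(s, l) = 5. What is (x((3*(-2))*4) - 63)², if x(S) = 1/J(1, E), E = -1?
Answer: 98596/25 ≈ 3943.8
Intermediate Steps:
x(S) = ⅕ (x(S) = 1/5 = ⅕)
(x((3*(-2))*4) - 63)² = (⅕ - 63)² = (-314/5)² = 98596/25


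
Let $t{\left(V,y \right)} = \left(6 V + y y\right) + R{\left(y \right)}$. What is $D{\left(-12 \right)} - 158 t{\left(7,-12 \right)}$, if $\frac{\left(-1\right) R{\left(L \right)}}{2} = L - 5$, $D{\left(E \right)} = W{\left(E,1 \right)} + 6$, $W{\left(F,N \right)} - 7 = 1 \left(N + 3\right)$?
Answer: $-34743$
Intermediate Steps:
$W{\left(F,N \right)} = 10 + N$ ($W{\left(F,N \right)} = 7 + 1 \left(N + 3\right) = 7 + 1 \left(3 + N\right) = 7 + \left(3 + N\right) = 10 + N$)
$D{\left(E \right)} = 17$ ($D{\left(E \right)} = \left(10 + 1\right) + 6 = 11 + 6 = 17$)
$R{\left(L \right)} = 10 - 2 L$ ($R{\left(L \right)} = - 2 \left(L - 5\right) = - 2 \left(-5 + L\right) = 10 - 2 L$)
$t{\left(V,y \right)} = 10 + y^{2} - 2 y + 6 V$ ($t{\left(V,y \right)} = \left(6 V + y y\right) - \left(-10 + 2 y\right) = \left(6 V + y^{2}\right) - \left(-10 + 2 y\right) = \left(y^{2} + 6 V\right) - \left(-10 + 2 y\right) = 10 + y^{2} - 2 y + 6 V$)
$D{\left(-12 \right)} - 158 t{\left(7,-12 \right)} = 17 - 158 \left(10 + \left(-12\right)^{2} - -24 + 6 \cdot 7\right) = 17 - 158 \left(10 + 144 + 24 + 42\right) = 17 - 34760 = -34743$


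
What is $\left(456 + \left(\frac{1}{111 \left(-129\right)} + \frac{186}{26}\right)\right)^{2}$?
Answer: $\frac{7432972082078596}{34650705609} \approx 2.1451 \cdot 10^{5}$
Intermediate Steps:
$\left(456 + \left(\frac{1}{111 \left(-129\right)} + \frac{186}{26}\right)\right)^{2} = \left(456 + \left(\frac{1}{111} \left(- \frac{1}{129}\right) + 186 \cdot \frac{1}{26}\right)\right)^{2} = \left(456 + \left(- \frac{1}{14319} + \frac{93}{13}\right)\right)^{2} = \left(456 + \frac{1331654}{186147}\right)^{2} = \left(\frac{86214686}{186147}\right)^{2} = \frac{7432972082078596}{34650705609}$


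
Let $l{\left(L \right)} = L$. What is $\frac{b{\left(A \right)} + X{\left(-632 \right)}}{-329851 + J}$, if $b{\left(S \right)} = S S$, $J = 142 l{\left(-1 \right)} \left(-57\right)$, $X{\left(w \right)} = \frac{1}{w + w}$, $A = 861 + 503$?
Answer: $- \frac{2351666943}{406700848} \approx -5.7823$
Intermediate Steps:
$A = 1364$
$X{\left(w \right)} = \frac{1}{2 w}$
$J = 8094$ ($J = 142 \left(-1\right) \left(-57\right) = \left(-142\right) \left(-57\right) = 8094$)
$b{\left(S \right)} = S^{2}$
$\frac{b{\left(A \right)} + X{\left(-632 \right)}}{-329851 + J} = \frac{1364^{2} + \frac{1}{2 \left(-632\right)}}{-329851 + 8094} = \frac{1860496 + \frac{1}{2} \left(- \frac{1}{632}\right)}{-321757} = \left(1860496 - \frac{1}{1264}\right) \left(- \frac{1}{321757}\right) = \frac{2351666943}{1264} \left(- \frac{1}{321757}\right) = - \frac{2351666943}{406700848}$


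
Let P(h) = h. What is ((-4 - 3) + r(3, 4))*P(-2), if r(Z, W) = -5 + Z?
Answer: 18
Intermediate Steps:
((-4 - 3) + r(3, 4))*P(-2) = ((-4 - 3) + (-5 + 3))*(-2) = (-7 - 2)*(-2) = -9*(-2) = 18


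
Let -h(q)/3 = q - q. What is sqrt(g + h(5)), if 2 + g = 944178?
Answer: 4*sqrt(59011) ≈ 971.69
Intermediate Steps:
h(q) = 0 (h(q) = -3*(q - q) = -3*0 = 0)
g = 944176 (g = -2 + 944178 = 944176)
sqrt(g + h(5)) = sqrt(944176 + 0) = sqrt(944176) = 4*sqrt(59011)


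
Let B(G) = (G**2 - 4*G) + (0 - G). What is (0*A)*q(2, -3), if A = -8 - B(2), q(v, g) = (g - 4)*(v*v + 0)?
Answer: 0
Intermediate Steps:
B(G) = G**2 - 5*G (B(G) = (G**2 - 4*G) - G = G**2 - 5*G)
q(v, g) = v**2*(-4 + g) (q(v, g) = (-4 + g)*(v**2 + 0) = (-4 + g)*v**2 = v**2*(-4 + g))
A = -2 (A = -8 - 2*(-5 + 2) = -8 - 2*(-3) = -8 - 1*(-6) = -8 + 6 = -2)
(0*A)*q(2, -3) = (0*(-2))*(2**2*(-4 - 3)) = 0*(4*(-7)) = 0*(-28) = 0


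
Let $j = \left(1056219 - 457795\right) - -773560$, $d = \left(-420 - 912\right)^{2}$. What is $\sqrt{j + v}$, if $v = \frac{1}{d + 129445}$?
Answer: $\frac{\sqrt{4972009184373010693}}{1903669} \approx 1171.3$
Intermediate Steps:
$d = 1774224$ ($d = \left(-1332\right)^{2} = 1774224$)
$j = 1371984$ ($j = 598424 + 773560 = 1371984$)
$v = \frac{1}{1903669}$ ($v = \frac{1}{1774224 + 129445} = \frac{1}{1903669} \approx 5.253 \cdot 10^{-7}$)
$\sqrt{j + v} = \sqrt{1371984 + \frac{1}{1903669}} = \sqrt{\frac{2611803409297}{1903669}} = \frac{\sqrt{4972009184373010693}}{1903669}$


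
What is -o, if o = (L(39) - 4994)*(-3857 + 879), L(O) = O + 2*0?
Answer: -14755990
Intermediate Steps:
L(O) = O (L(O) = O + 0 = O)
o = 14755990 (o = (39 - 4994)*(-3857 + 879) = -4955*(-2978) = 14755990)
-o = -1*14755990 = -14755990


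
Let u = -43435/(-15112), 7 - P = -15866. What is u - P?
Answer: -239829341/15112 ≈ -15870.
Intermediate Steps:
P = 15873 (P = 7 - 1*(-15866) = 7 + 15866 = 15873)
u = 43435/15112 (u = -43435*(-1/15112) = 43435/15112 ≈ 2.8742)
u - P = 43435/15112 - 1*15873 = 43435/15112 - 15873 = -239829341/15112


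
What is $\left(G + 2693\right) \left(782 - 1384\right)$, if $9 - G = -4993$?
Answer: $-4632390$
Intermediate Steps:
$G = 5002$ ($G = 9 - -4993 = 9 + 4993 = 5002$)
$\left(G + 2693\right) \left(782 - 1384\right) = \left(5002 + 2693\right) \left(782 - 1384\right) = 7695 \left(-602\right) = -4632390$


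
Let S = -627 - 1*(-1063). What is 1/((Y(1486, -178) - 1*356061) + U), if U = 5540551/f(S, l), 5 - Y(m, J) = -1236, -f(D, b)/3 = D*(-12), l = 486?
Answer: -15696/5563714169 ≈ -2.8211e-6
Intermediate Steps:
S = 436 (S = -627 + 1063 = 436)
f(D, b) = 36*D (f(D, b) = -3*D*(-12) = -(-36)*D = 36*D)
Y(m, J) = 1241 (Y(m, J) = 5 - 1*(-1236) = 5 + 1236 = 1241)
U = 5540551/15696 (U = 5540551/((36*436)) = 5540551/15696 ≈ 352.99)
1/((Y(1486, -178) - 1*356061) + U) = 1/((1241 - 1*356061) + 5540551/15696) = 1/((1241 - 356061) + 5540551/15696) = 1/(-354820 + 5540551/15696) = 1/(-5563714169/15696) = -15696/5563714169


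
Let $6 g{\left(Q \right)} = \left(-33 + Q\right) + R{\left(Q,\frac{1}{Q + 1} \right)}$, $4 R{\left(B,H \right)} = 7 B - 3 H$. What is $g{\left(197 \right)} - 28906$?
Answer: $- \frac{45652795}{1584} \approx -28821.0$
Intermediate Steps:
$R{\left(B,H \right)} = - \frac{3 H}{4} + \frac{7 B}{4}$ ($R{\left(B,H \right)} = \frac{7 B - 3 H}{4} = \frac{- 3 H + 7 B}{4} = - \frac{3 H}{4} + \frac{7 B}{4}$)
$g{\left(Q \right)} = - \frac{11}{2} - \frac{1}{8 \left(1 + Q\right)} + \frac{11 Q}{24}$ ($g{\left(Q \right)} = \frac{\left(-33 + Q\right) + \left(- \frac{3}{4 \left(Q + 1\right)} + \frac{7 Q}{4}\right)}{6} = \frac{\left(-33 + Q\right) + \left(- \frac{3}{4 \left(1 + Q\right)} + \frac{7 Q}{4}\right)}{6} = \frac{-33 - \frac{3}{4 \left(1 + Q\right)} + \frac{11 Q}{4}}{6} = - \frac{11}{2} - \frac{1}{8 \left(1 + Q\right)} + \frac{11 Q}{24}$)
$g{\left(197 \right)} - 28906 = \frac{-135 - 23837 + 11 \cdot 197^{2}}{24 \left(1 + 197\right)} - 28906 = \frac{-135 - 23837 + 11 \cdot 38809}{24 \cdot 198} - 28906 = \frac{1}{24} \cdot \frac{1}{198} \left(-135 - 23837 + 426899\right) - 28906 = \frac{1}{24} \cdot \frac{1}{198} \cdot 402927 - 28906 = \frac{134309}{1584} - 28906 = - \frac{45652795}{1584}$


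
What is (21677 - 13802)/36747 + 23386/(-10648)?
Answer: -3916729/1976172 ≈ -1.9820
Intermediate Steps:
(21677 - 13802)/36747 + 23386/(-10648) = 7875*(1/36747) + 23386*(-1/10648) = 875/4083 - 1063/484 = -3916729/1976172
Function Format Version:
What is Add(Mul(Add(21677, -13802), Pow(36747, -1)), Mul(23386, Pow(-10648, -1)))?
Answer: Rational(-3916729, 1976172) ≈ -1.9820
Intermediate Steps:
Add(Mul(Add(21677, -13802), Pow(36747, -1)), Mul(23386, Pow(-10648, -1))) = Add(Mul(7875, Rational(1, 36747)), Mul(23386, Rational(-1, 10648))) = Add(Rational(875, 4083), Rational(-1063, 484)) = Rational(-3916729, 1976172)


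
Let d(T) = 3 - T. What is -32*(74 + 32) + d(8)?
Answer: -3397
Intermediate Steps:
-32*(74 + 32) + d(8) = -32*(74 + 32) + (3 - 1*8) = -32*106 + (3 - 8) = -3392 - 5 = -3397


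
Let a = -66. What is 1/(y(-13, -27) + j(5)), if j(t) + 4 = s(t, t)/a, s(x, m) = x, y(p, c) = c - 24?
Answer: -66/3635 ≈ -0.018157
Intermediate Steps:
y(p, c) = -24 + c
j(t) = -4 - t/66 (j(t) = -4 + t/(-66) = -4 + t*(-1/66) = -4 - t/66)
1/(y(-13, -27) + j(5)) = 1/((-24 - 27) + (-4 - 1/66*5)) = 1/(-51 + (-4 - 5/66)) = 1/(-51 - 269/66) = 1/(-3635/66) = -66/3635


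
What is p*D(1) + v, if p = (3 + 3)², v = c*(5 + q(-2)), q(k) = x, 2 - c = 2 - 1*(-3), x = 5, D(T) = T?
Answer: 6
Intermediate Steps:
c = -3 (c = 2 - (2 - 1*(-3)) = 2 - (2 + 3) = 2 - 1*5 = 2 - 5 = -3)
q(k) = 5
v = -30 (v = -3*(5 + 5) = -3*10 = -30)
p = 36 (p = 6² = 36)
p*D(1) + v = 36*1 - 30 = 36 - 30 = 6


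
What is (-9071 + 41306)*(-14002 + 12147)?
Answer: -59795925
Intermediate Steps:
(-9071 + 41306)*(-14002 + 12147) = 32235*(-1855) = -59795925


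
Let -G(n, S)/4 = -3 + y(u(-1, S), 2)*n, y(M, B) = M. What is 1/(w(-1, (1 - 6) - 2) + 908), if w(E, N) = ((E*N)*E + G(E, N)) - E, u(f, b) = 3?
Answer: 1/926 ≈ 0.0010799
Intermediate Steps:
G(n, S) = 12 - 12*n (G(n, S) = -4*(-3 + 3*n) = 12 - 12*n)
w(E, N) = 12 - 13*E + N*E² (w(E, N) = ((E*N)*E + (12 - 12*E)) - E = (N*E² + (12 - 12*E)) - E = (12 - 12*E + N*E²) - E = 12 - 13*E + N*E²)
1/(w(-1, (1 - 6) - 2) + 908) = 1/((12 - 13*(-1) + ((1 - 6) - 2)*(-1)²) + 908) = 1/((12 + 13 + (-5 - 2)*1) + 908) = 1/((12 + 13 - 7*1) + 908) = 1/((12 + 13 - 7) + 908) = 1/(18 + 908) = 1/926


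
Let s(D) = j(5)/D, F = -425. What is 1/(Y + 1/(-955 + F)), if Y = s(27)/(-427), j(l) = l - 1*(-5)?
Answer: -5303340/8443 ≈ -628.13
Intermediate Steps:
j(l) = 5 + l (j(l) = l + 5 = 5 + l)
s(D) = 10/D (s(D) = (5 + 5)/D = 10/D)
Y = -10/11529 (Y = (10/27)/(-427) = (10*(1/27))*(-1/427) = (10/27)*(-1/427) = -10/11529 ≈ -0.00086738)
1/(Y + 1/(-955 + F)) = 1/(-10/11529 + 1/(-955 - 425)) = 1/(-10/11529 + 1/(-1380)) = 1/(-10/11529 - 1/1380) = 1/(-8443/5303340) = -5303340/8443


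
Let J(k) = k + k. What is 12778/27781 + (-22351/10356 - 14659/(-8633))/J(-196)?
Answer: 448962345343847/973616049028896 ≈ 0.46113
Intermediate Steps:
J(k) = 2*k
12778/27781 + (-22351/10356 - 14659/(-8633))/J(-196) = 12778/27781 + (-22351/10356 - 14659/(-8633))/((2*(-196))) = 12778*(1/27781) + (-22351*1/10356 - 14659*(-1/8633))/(-392) = 12778/27781 + (-22351/10356 + 14659/8633)*(-1/392) = 12778/27781 - 41147579/89403348*(-1/392) = 12778/27781 + 41147579/35046112416 = 448962345343847/973616049028896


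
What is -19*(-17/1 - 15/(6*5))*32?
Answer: 10640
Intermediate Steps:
-19*(-17/1 - 15/(6*5))*32 = -19*(-17*1 - 15/30)*32 = -19*(-17 - 15*1/30)*32 = -19*(-17 - 1/2)*32 = -19*(-35/2)*32 = (665/2)*32 = 10640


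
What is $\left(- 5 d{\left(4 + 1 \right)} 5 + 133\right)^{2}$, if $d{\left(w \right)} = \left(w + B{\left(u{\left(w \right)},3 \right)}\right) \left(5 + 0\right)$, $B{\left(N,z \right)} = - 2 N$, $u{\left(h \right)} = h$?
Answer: $574564$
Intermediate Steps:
$d{\left(w \right)} = - 5 w$ ($d{\left(w \right)} = \left(w - 2 w\right) \left(5 + 0\right) = - w 5 = - 5 w$)
$\left(- 5 d{\left(4 + 1 \right)} 5 + 133\right)^{2} = \left(- 5 \left(- 5 \left(4 + 1\right)\right) 5 + 133\right)^{2} = \left(- 5 \left(\left(-5\right) 5\right) 5 + 133\right)^{2} = \left(\left(-5\right) \left(-25\right) 5 + 133\right)^{2} = \left(125 \cdot 5 + 133\right)^{2} = \left(625 + 133\right)^{2} = 758^{2} = 574564$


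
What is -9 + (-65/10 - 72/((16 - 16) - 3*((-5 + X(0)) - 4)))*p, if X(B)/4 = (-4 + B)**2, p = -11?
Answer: 577/10 ≈ 57.700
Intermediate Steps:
X(B) = 4*(-4 + B)**2
-9 + (-65/10 - 72/((16 - 16) - 3*((-5 + X(0)) - 4)))*p = -9 + (-65/10 - 72/((16 - 16) - 3*((-5 + 4*(-4 + 0)**2) - 4)))*(-11) = -9 + (-65*1/10 - 72/(0 - 3*((-5 + 4*(-4)**2) - 4)))*(-11) = -9 + (-13/2 - 72/(0 - 3*((-5 + 4*16) - 4)))*(-11) = -9 + (-13/2 - 72/(0 - 3*((-5 + 64) - 4)))*(-11) = -9 + (-13/2 - 72/(0 - 3*(59 - 4)))*(-11) = -9 + (-13/2 - 72/(0 - 3*55))*(-11) = -9 + (-13/2 - 72/(0 - 165))*(-11) = -9 + (-13/2 - 72/(-165))*(-11) = -9 + (-13/2 - 72*(-1/165))*(-11) = -9 + (-13/2 + 24/55)*(-11) = -9 - 667/110*(-11) = -9 + 667/10 = 577/10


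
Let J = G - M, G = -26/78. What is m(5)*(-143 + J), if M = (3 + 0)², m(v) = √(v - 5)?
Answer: 0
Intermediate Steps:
m(v) = √(-5 + v)
G = -⅓ (G = -26*1/78 = -⅓ ≈ -0.33333)
M = 9 (M = 3² = 9)
J = -28/3 (J = -⅓ - 1*9 = -⅓ - 9 = -28/3 ≈ -9.3333)
m(5)*(-143 + J) = √(-5 + 5)*(-143 - 28/3) = √0*(-457/3) = 0*(-457/3) = 0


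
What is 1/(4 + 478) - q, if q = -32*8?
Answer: 123393/482 ≈ 256.00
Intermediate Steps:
q = -256
1/(4 + 478) - q = 1/(4 + 478) - 1*(-256) = 1/482 + 256 = 123393/482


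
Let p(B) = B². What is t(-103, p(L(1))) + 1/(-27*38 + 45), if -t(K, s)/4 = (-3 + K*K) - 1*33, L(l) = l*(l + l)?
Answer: -41488453/981 ≈ -42292.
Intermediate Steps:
L(l) = 2*l² (L(l) = l*(2*l) = 2*l²)
t(K, s) = 144 - 4*K² (t(K, s) = -4*((-3 + K*K) - 1*33) = -4*((-3 + K²) - 33) = -4*(-36 + K²) = 144 - 4*K²)
t(-103, p(L(1))) + 1/(-27*38 + 45) = (144 - 4*(-103)²) + 1/(-27*38 + 45) = (144 - 4*10609) + 1/(-1026 + 45) = (144 - 42436) + 1/(-981) = -42292 - 1/981 = -41488453/981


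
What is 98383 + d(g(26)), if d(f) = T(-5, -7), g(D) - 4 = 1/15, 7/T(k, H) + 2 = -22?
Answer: 2361185/24 ≈ 98383.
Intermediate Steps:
T(k, H) = -7/24 (T(k, H) = 7/(-2 - 22) = 7/(-24) = 7*(-1/24) = -7/24)
g(D) = 61/15 (g(D) = 4 + 1/15 = 61/15)
d(f) = -7/24
98383 + d(g(26)) = 98383 - 7/24 = 2361185/24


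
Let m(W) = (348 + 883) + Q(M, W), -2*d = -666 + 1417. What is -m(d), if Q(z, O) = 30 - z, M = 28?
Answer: -1233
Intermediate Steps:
d = -751/2 (d = -(-666 + 1417)/2 = -½*751 = -751/2 ≈ -375.50)
m(W) = 1233 (m(W) = (348 + 883) + (30 - 1*28) = 1231 + (30 - 28) = 1231 + 2 = 1233)
-m(d) = -1*1233 = -1233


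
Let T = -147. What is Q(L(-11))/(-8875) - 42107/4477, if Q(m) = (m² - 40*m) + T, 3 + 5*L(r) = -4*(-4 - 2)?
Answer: -9309208607/993334375 ≈ -9.3717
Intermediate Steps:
L(r) = 21/5 (L(r) = -⅗ + (-4*(-4 - 2))/5 = -⅗ + (-4*(-6))/5 = -⅗ + (⅕)*24 = -⅗ + 24/5 = 21/5)
Q(m) = -147 + m² - 40*m (Q(m) = (m² - 40*m) - 147 = -147 + m² - 40*m)
Q(L(-11))/(-8875) - 42107/4477 = (-147 + (21/5)² - 40*21/5)/(-8875) - 42107/4477 = (-147 + 441/25 - 168)*(-1/8875) - 42107*1/4477 = -7434/25*(-1/8875) - 42107/4477 = 7434/221875 - 42107/4477 = -9309208607/993334375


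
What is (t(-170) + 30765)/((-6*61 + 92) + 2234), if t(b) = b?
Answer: 6119/392 ≈ 15.610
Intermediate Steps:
(t(-170) + 30765)/((-6*61 + 92) + 2234) = (-170 + 30765)/((-6*61 + 92) + 2234) = 30595/((-366 + 92) + 2234) = 30595/(-274 + 2234) = 30595/1960 = 30595*(1/1960) = 6119/392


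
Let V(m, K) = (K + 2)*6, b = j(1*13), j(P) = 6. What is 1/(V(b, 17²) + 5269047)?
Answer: 1/5270793 ≈ 1.8972e-7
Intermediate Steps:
b = 6
V(m, K) = 12 + 6*K (V(m, K) = (2 + K)*6 = 12 + 6*K)
1/(V(b, 17²) + 5269047) = 1/((12 + 6*17²) + 5269047) = 1/((12 + 6*289) + 5269047) = 1/((12 + 1734) + 5269047) = 1/(1746 + 5269047) = 1/5270793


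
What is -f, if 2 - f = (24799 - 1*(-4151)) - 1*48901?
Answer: -19953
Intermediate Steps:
f = 19953 (f = 2 - ((24799 - 1*(-4151)) - 1*48901) = 2 - ((24799 + 4151) - 48901) = 2 - (28950 - 48901) = 2 - 1*(-19951) = 2 + 19951 = 19953)
-f = -1*19953 = -19953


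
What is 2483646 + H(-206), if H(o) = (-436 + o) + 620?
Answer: 2483624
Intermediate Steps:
H(o) = 184 + o
2483646 + H(-206) = 2483646 + (184 - 206) = 2483646 - 22 = 2483624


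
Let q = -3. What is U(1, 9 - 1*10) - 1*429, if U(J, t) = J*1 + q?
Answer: -431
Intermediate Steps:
U(J, t) = -3 + J (U(J, t) = J*1 - 3 = J - 3 = -3 + J)
U(1, 9 - 1*10) - 1*429 = (-3 + 1) - 1*429 = -2 - 429 = -431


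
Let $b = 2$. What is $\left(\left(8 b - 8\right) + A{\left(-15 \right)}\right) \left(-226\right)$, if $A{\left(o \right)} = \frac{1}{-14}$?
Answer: $- \frac{12543}{7} \approx -1791.9$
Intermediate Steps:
$A{\left(o \right)} = - \frac{1}{14}$
$\left(\left(8 b - 8\right) + A{\left(-15 \right)}\right) \left(-226\right) = \left(\left(8 \cdot 2 - 8\right) - \frac{1}{14}\right) \left(-226\right) = \left(\left(16 - 8\right) - \frac{1}{14}\right) \left(-226\right) = \left(8 - \frac{1}{14}\right) \left(-226\right) = \frac{111}{14} \left(-226\right) = - \frac{12543}{7}$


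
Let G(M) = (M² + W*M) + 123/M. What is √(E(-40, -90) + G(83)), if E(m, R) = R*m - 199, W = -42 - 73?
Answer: √5142514/83 ≈ 27.322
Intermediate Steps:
W = -115
E(m, R) = -199 + R*m
G(M) = M² - 115*M + 123/M (G(M) = (M² - 115*M) + 123/M = M² - 115*M + 123/M)
√(E(-40, -90) + G(83)) = √((-199 - 90*(-40)) + (123 + 83²*(-115 + 83))/83) = √((-199 + 3600) + (123 + 6889*(-32))/83) = √(3401 + (123 - 220448)/83) = √(3401 + (1/83)*(-220325)) = √(3401 - 220325/83) = √(61958/83) = √5142514/83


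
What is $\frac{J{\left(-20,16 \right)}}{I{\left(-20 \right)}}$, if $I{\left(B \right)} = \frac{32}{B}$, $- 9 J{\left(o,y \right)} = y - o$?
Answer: $\frac{5}{2} \approx 2.5$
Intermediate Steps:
$J{\left(o,y \right)} = - \frac{y}{9} + \frac{o}{9}$ ($J{\left(o,y \right)} = - \frac{y - o}{9} = - \frac{y}{9} + \frac{o}{9}$)
$\frac{J{\left(-20,16 \right)}}{I{\left(-20 \right)}} = \frac{\left(- \frac{1}{9}\right) 16 + \frac{1}{9} \left(-20\right)}{32 \frac{1}{-20}} = \frac{- \frac{16}{9} - \frac{20}{9}}{32 \left(- \frac{1}{20}\right)} = - \frac{4}{- \frac{8}{5}} = \left(-4\right) \left(- \frac{5}{8}\right) = \frac{5}{2}$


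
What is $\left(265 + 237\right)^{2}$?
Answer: $252004$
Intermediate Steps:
$\left(265 + 237\right)^{2} = 502^{2} = 252004$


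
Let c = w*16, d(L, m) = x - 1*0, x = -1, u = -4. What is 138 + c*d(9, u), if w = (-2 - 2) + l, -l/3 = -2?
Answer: 106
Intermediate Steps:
l = 6 (l = -3*(-2) = 6)
d(L, m) = -1 (d(L, m) = -1 - 1*0 = -1 + 0 = -1)
w = 2 (w = (-2 - 2) + 6 = -4 + 6 = 2)
c = 32 (c = 2*16 = 32)
138 + c*d(9, u) = 138 + 32*(-1) = 138 - 32 = 106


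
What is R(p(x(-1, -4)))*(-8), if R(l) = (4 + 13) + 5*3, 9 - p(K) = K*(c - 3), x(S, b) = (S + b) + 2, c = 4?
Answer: -256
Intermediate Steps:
x(S, b) = 2 + S + b
p(K) = 9 - K (p(K) = 9 - K*(4 - 3) = 9 - K)
R(l) = 32 (R(l) = 17 + 15 = 32)
R(p(x(-1, -4)))*(-8) = 32*(-8) = -256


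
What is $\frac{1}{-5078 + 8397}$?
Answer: $\frac{1}{3319} \approx 0.0003013$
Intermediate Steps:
$\frac{1}{-5078 + 8397} = \frac{1}{3319}$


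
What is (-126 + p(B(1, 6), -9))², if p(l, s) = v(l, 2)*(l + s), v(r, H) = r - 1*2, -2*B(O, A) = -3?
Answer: 239121/16 ≈ 14945.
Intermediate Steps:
B(O, A) = 3/2 (B(O, A) = -½*(-3) = 3/2)
v(r, H) = -2 + r (v(r, H) = r - 2 = -2 + r)
p(l, s) = (-2 + l)*(l + s)
(-126 + p(B(1, 6), -9))² = (-126 + (-2 + 3/2)*(3/2 - 9))² = (-126 - ½*(-15/2))² = (-126 + 15/4)² = (-489/4)² = 239121/16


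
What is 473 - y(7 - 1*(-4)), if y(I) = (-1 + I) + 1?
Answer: 462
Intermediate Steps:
y(I) = I
473 - y(7 - 1*(-4)) = 473 - (7 - 1*(-4)) = 473 - (7 + 4) = 473 - 1*11 = 473 - 11 = 462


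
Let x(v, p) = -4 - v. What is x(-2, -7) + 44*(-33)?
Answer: -1454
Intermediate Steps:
x(-2, -7) + 44*(-33) = (-4 - 1*(-2)) + 44*(-33) = (-4 + 2) - 1452 = -2 - 1452 = -1454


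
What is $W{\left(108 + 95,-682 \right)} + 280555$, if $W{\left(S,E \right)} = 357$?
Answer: $280912$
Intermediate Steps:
$W{\left(108 + 95,-682 \right)} + 280555 = 357 + 280555 = 280912$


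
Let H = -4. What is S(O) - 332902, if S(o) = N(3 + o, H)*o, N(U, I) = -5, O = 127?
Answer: -333537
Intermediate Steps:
S(o) = -5*o
S(O) - 332902 = -5*127 - 332902 = -635 - 332902 = -333537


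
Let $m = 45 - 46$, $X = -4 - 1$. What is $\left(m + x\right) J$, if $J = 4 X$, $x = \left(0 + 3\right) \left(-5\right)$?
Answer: $320$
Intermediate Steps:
$X = -5$ ($X = -4 - 1 = -5$)
$x = -15$ ($x = 3 \left(-5\right) = -15$)
$m = -1$
$J = -20$ ($J = 4 \left(-5\right) = -20$)
$\left(m + x\right) J = \left(-1 - 15\right) \left(-20\right) = \left(-16\right) \left(-20\right) = 320$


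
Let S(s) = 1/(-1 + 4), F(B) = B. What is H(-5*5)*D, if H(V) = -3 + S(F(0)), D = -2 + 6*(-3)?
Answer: 160/3 ≈ 53.333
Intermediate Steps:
S(s) = ⅓ (S(s) = 1/3 = ⅓)
D = -20 (D = -2 - 18 = -20)
H(V) = -8/3 (H(V) = -3 + ⅓ = -8/3)
H(-5*5)*D = -8/3*(-20) = 160/3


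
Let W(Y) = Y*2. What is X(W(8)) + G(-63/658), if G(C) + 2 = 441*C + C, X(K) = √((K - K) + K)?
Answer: -1895/47 ≈ -40.319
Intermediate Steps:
W(Y) = 2*Y
X(K) = √K (X(K) = √(0 + K) = √K)
G(C) = -2 + 442*C (G(C) = -2 + (441*C + C) = -2 + 442*C)
X(W(8)) + G(-63/658) = √(2*8) + (-2 + 442*(-63/658)) = √16 + (-2 + 442*(-63*1/658)) = 4 + (-2 + 442*(-9/94)) = 4 + (-2 - 1989/47) = 4 - 2083/47 = -1895/47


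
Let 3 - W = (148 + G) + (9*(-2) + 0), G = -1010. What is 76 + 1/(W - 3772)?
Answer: 219563/2889 ≈ 76.000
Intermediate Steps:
W = 883 (W = 3 - ((148 - 1010) + (9*(-2) + 0)) = 3 - (-862 + (-18 + 0)) = 3 - (-862 - 18) = 3 - 1*(-880) = 3 + 880 = 883)
76 + 1/(W - 3772) = 76 + 1/(883 - 3772) = 76 + 1/(-2889) = 76 - 1/2889 = 219563/2889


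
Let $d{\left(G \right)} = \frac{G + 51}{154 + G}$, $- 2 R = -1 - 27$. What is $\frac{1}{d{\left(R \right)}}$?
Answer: $\frac{168}{65} \approx 2.5846$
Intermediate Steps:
$R = 14$ ($R = - \frac{-1 - 27}{2} = \left(- \frac{1}{2}\right) \left(-28\right) = 14$)
$d{\left(G \right)} = \frac{51 + G}{154 + G}$
$\frac{1}{d{\left(R \right)}} = \frac{1}{\frac{1}{154 + 14} \left(51 + 14\right)} = \frac{1}{\frac{1}{168} \cdot 65} = \frac{1}{\frac{65}{168}} = \frac{168}{65}$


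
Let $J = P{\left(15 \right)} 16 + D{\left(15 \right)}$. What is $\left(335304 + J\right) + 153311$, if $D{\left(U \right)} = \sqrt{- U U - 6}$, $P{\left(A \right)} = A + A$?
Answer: $489095 + i \sqrt{231} \approx 4.891 \cdot 10^{5} + 15.199 i$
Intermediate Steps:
$P{\left(A \right)} = 2 A$
$D{\left(U \right)} = \sqrt{-6 - U^{2}}$ ($D{\left(U \right)} = \sqrt{- U^{2} - 6} = \sqrt{-6 - U^{2}}$)
$J = 480 + i \sqrt{231}$ ($J = 2 \cdot 15 \cdot 16 + \sqrt{-6 - 15^{2}} = 30 \cdot 16 + \sqrt{-6 - 225} = 480 + \sqrt{-6 - 225} = 480 + \sqrt{-231} = 480 + i \sqrt{231} \approx 480.0 + 15.199 i$)
$\left(335304 + J\right) + 153311 = \left(335304 + \left(480 + i \sqrt{231}\right)\right) + 153311 = \left(335784 + i \sqrt{231}\right) + 153311 = 489095 + i \sqrt{231}$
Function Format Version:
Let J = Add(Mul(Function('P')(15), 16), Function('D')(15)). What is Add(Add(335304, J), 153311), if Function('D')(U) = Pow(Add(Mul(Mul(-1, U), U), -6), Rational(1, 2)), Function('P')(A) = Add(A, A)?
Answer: Add(489095, Mul(I, Pow(231, Rational(1, 2)))) ≈ Add(4.8910e+5, Mul(15.199, I))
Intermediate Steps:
Function('P')(A) = Mul(2, A)
Function('D')(U) = Pow(Add(-6, Mul(-1, Pow(U, 2))), Rational(1, 2)) (Function('D')(U) = Pow(Add(Mul(-1, Pow(U, 2)), -6), Rational(1, 2)) = Pow(Add(-6, Mul(-1, Pow(U, 2))), Rational(1, 2)))
J = Add(480, Mul(I, Pow(231, Rational(1, 2)))) (J = Add(Mul(Mul(2, 15), 16), Pow(Add(-6, Mul(-1, Pow(15, 2))), Rational(1, 2))) = Add(Mul(30, 16), Pow(Add(-6, Mul(-1, 225)), Rational(1, 2))) = Add(480, Pow(Add(-6, -225), Rational(1, 2))) = Add(480, Pow(-231, Rational(1, 2))) = Add(480, Mul(I, Pow(231, Rational(1, 2)))) ≈ Add(480.00, Mul(15.199, I)))
Add(Add(335304, J), 153311) = Add(Add(335304, Add(480, Mul(I, Pow(231, Rational(1, 2))))), 153311) = Add(Add(335784, Mul(I, Pow(231, Rational(1, 2)))), 153311) = Add(489095, Mul(I, Pow(231, Rational(1, 2))))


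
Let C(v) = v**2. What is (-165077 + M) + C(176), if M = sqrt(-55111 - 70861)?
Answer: -134101 + 2*I*sqrt(31493) ≈ -1.341e+5 + 354.93*I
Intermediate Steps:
M = 2*I*sqrt(31493) (M = sqrt(-125972) = 2*I*sqrt(31493) ≈ 354.93*I)
(-165077 + M) + C(176) = (-165077 + 2*I*sqrt(31493)) + 176**2 = (-165077 + 2*I*sqrt(31493)) + 30976 = -134101 + 2*I*sqrt(31493)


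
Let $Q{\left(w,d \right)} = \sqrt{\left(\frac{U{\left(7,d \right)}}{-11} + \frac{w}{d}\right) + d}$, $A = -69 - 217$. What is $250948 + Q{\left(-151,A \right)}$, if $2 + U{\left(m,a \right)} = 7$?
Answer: $250948 + \frac{5 i \sqrt{935506}}{286} \approx 2.5095 \cdot 10^{5} + 16.909 i$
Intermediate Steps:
$A = -286$
$U{\left(m,a \right)} = 5$ ($U{\left(m,a \right)} = -2 + 7 = 5$)
$Q{\left(w,d \right)} = \sqrt{- \frac{5}{11} + d + \frac{w}{d}}$ ($Q{\left(w,d \right)} = \sqrt{\left(\frac{5}{-11} + \frac{w}{d}\right) + d} = \sqrt{\left(5 \left(- \frac{1}{11}\right) + \frac{w}{d}\right) + d} = \sqrt{\left(- \frac{5}{11} + \frac{w}{d}\right) + d} = \sqrt{- \frac{5}{11} + d + \frac{w}{d}}$)
$250948 + Q{\left(-151,A \right)} = 250948 + \frac{\sqrt{-55 + 121 \left(-286\right) + 121 \left(-151\right) \frac{1}{-286}}}{11} = 250948 + \frac{\sqrt{-55 - 34606 + 121 \left(-151\right) \left(- \frac{1}{286}\right)}}{11} = 250948 + \frac{\sqrt{-55 - 34606 + \frac{1661}{26}}}{11} = 250948 + \frac{\sqrt{- \frac{899525}{26}}}{11} = 250948 + \frac{\frac{5}{26} i \sqrt{935506}}{11} = 250948 + \frac{5 i \sqrt{935506}}{286}$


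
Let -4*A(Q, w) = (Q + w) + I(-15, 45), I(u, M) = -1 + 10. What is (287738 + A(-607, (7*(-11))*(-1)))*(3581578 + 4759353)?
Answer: 9604356841363/4 ≈ 2.4011e+12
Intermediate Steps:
I(u, M) = 9
A(Q, w) = -9/4 - Q/4 - w/4 (A(Q, w) = -((Q + w) + 9)/4 = -(9 + Q + w)/4 = -9/4 - Q/4 - w/4)
(287738 + A(-607, (7*(-11))*(-1)))*(3581578 + 4759353) = (287738 + (-9/4 - 1/4*(-607) - 7*(-11)*(-1)/4))*(3581578 + 4759353) = (287738 + (-9/4 + 607/4 - (-77)*(-1)/4))*8340931 = (287738 + (-9/4 + 607/4 - 1/4*77))*8340931 = (287738 + (-9/4 + 607/4 - 77/4))*8340931 = (287738 + 521/4)*8340931 = (1151473/4)*8340931 = 9604356841363/4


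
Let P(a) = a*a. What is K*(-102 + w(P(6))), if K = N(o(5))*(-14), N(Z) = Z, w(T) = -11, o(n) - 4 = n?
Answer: 14238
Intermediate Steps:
P(a) = a²
o(n) = 4 + n
K = -126 (K = (4 + 5)*(-14) = 9*(-14) = -126)
K*(-102 + w(P(6))) = -126*(-102 - 11) = -126*(-113) = 14238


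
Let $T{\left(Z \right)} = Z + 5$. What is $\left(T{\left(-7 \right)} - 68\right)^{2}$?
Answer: $4900$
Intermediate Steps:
$T{\left(Z \right)} = 5 + Z$
$\left(T{\left(-7 \right)} - 68\right)^{2} = \left(\left(5 - 7\right) - 68\right)^{2} = \left(-2 - 68\right)^{2} = \left(-70\right)^{2} = 4900$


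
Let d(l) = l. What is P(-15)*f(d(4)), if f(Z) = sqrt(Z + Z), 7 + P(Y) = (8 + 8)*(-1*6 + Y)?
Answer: -686*sqrt(2) ≈ -970.15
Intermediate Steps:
P(Y) = -103 + 16*Y (P(Y) = -7 + (8 + 8)*(-1*6 + Y) = -7 + 16*(-6 + Y) = -7 + (-96 + 16*Y) = -103 + 16*Y)
f(Z) = sqrt(2)*sqrt(Z) (f(Z) = sqrt(2*Z) = sqrt(2)*sqrt(Z))
P(-15)*f(d(4)) = (-103 + 16*(-15))*(sqrt(2)*sqrt(4)) = (-103 - 240)*(sqrt(2)*2) = -686*sqrt(2)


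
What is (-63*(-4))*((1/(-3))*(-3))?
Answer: 252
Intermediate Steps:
(-63*(-4))*((1/(-3))*(-3)) = 252*((1*(-⅓))*(-3)) = 252*(-⅓*(-3)) = 252*1 = 252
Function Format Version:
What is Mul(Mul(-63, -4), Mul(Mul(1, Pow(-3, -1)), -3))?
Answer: 252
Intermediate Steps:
Mul(Mul(-63, -4), Mul(Mul(1, Pow(-3, -1)), -3)) = Mul(252, Mul(Mul(1, Rational(-1, 3)), -3)) = Mul(252, Mul(Rational(-1, 3), -3)) = Mul(252, 1) = 252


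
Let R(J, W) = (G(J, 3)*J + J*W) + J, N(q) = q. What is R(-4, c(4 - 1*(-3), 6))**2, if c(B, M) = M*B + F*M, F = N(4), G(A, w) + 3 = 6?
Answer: 78400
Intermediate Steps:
G(A, w) = 3 (G(A, w) = -3 + 6 = 3)
F = 4
c(B, M) = 4*M + B*M (c(B, M) = M*B + 4*M = B*M + 4*M = 4*M + B*M)
R(J, W) = 4*J + J*W (R(J, W) = (3*J + J*W) + J = 4*J + J*W)
R(-4, c(4 - 1*(-3), 6))**2 = (-4*(4 + 6*(4 + (4 - 1*(-3)))))**2 = (-4*(4 + 6*(4 + (4 + 3))))**2 = (-4*(4 + 6*(4 + 7)))**2 = (-4*(4 + 6*11))**2 = (-4*(4 + 66))**2 = (-4*70)**2 = (-280)**2 = 78400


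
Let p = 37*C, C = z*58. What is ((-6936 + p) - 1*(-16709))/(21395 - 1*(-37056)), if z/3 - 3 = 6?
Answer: 67715/58451 ≈ 1.1585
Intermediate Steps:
z = 27 (z = 9 + 3*6 = 9 + 18 = 27)
C = 1566 (C = 27*58 = 1566)
p = 57942 (p = 37*1566 = 57942)
((-6936 + p) - 1*(-16709))/(21395 - 1*(-37056)) = ((-6936 + 57942) - 1*(-16709))/(21395 - 1*(-37056)) = (51006 + 16709)/(21395 + 37056) = 67715/58451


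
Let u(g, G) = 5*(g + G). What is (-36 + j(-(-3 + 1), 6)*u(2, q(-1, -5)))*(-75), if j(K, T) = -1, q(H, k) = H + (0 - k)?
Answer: 4950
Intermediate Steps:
q(H, k) = H - k
u(g, G) = 5*G + 5*g (u(g, G) = 5*(G + g) = 5*G + 5*g)
(-36 + j(-(-3 + 1), 6)*u(2, q(-1, -5)))*(-75) = (-36 - (5*(-1 - 1*(-5)) + 5*2))*(-75) = (-36 - (5*(-1 + 5) + 10))*(-75) = (-36 - (5*4 + 10))*(-75) = (-36 - (20 + 10))*(-75) = (-36 - 1*30)*(-75) = (-36 - 30)*(-75) = -66*(-75) = 4950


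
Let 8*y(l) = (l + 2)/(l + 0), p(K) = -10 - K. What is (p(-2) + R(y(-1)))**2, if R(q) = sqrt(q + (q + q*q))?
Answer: (64 - I*sqrt(15))**2/64 ≈ 63.766 - 7.746*I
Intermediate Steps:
y(l) = (2 + l)/(8*l) (y(l) = ((l + 2)/(l + 0))/8 = ((2 + l)/l)/8 = (2 + l)/(8*l))
R(q) = sqrt(q**2 + 2*q) (R(q) = sqrt(q + (q + q**2)) = sqrt(q**2 + 2*q))
(p(-2) + R(y(-1)))**2 = ((-10 - 1*(-2)) + sqrt(((1/8)*(2 - 1)/(-1))*(2 + (1/8)*(2 - 1)/(-1))))**2 = ((-10 + 2) + sqrt(((1/8)*(-1)*1)*(2 + (1/8)*(-1)*1)))**2 = (-8 + sqrt(-(2 - 1/8)/8))**2 = (-8 + sqrt(-1/8*15/8))**2 = (-8 + sqrt(-15/64))**2 = (-8 + I*sqrt(15)/8)**2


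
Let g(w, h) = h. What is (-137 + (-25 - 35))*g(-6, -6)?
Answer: 1182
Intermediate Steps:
(-137 + (-25 - 35))*g(-6, -6) = (-137 + (-25 - 35))*(-6) = (-137 - 60)*(-6) = -197*(-6) = 1182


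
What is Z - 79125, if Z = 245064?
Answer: 165939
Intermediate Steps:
Z - 79125 = 245064 - 79125 = 165939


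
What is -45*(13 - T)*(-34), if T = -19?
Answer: 48960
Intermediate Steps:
-45*(13 - T)*(-34) = -45*(13 - 1*(-19))*(-34) = -45*(13 + 19)*(-34) = -45*32*(-34) = -1440*(-34) = 48960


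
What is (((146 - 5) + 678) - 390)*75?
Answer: 32175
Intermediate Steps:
(((146 - 5) + 678) - 390)*75 = ((141 + 678) - 390)*75 = (819 - 390)*75 = 429*75 = 32175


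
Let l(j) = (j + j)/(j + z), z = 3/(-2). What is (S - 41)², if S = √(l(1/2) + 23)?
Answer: (41 - √22)² ≈ 1318.4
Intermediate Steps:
z = -3/2 (z = 3*(-½) = -3/2 ≈ -1.5000)
l(j) = 2*j/(-3/2 + j) (l(j) = (j + j)/(j - 3/2) = (2*j)/(-3/2 + j) = 2*j/(-3/2 + j))
S = √22 (S = √(4/(2*(-3 + 2/2)) + 23) = √(4*(½)/(-3 + 2*(½)) + 23) = √(4*(½)/(-3 + 1) + 23) = √(4*(½)/(-2) + 23) = √(4*(½)*(-½) + 23) = √(-1 + 23) = √22 ≈ 4.6904)
(S - 41)² = (√22 - 41)² = (-41 + √22)²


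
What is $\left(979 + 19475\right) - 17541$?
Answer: $2913$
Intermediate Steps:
$\left(979 + 19475\right) - 17541 = 20454 - 17541 = 2913$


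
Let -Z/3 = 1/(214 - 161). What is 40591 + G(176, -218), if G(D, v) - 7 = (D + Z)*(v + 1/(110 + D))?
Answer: 33998709/15158 ≈ 2243.0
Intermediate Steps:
Z = -3/53 (Z = -3/(214 - 161) = -3/53 ≈ -0.056604)
G(D, v) = 7 + (-3/53 + D)*(v + 1/(110 + D)) (G(D, v) = 7 + (D - 3/53)*(v + 1/(110 + D)) = 7 + (-3/53 + D)*(v + 1/(110 + D)))
40591 + G(176, -218) = 40591 + (40807 - 330*(-218) + 424*176 + 53*(-218)*176² + 5827*176*(-218))/(53*(110 + 176)) = 40591 + (1/53)*(40807 + 71940 + 74624 + 53*(-218)*30976 - 223570336)/286 = 40591 + (1/53)*(1/286)*(40807 + 71940 + 74624 - 357896704 - 223570336) = 40591 + (1/53)*(1/286)*(-581279669) = 40591 - 581279669/15158 = 33998709/15158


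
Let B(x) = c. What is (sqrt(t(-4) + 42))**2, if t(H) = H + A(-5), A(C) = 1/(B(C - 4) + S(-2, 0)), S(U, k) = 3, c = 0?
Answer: 115/3 ≈ 38.333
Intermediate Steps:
B(x) = 0
A(C) = 1/3 (A(C) = 1/(0 + 3) = 1/3)
t(H) = 1/3 + H (t(H) = H + 1/3 = 1/3 + H)
(sqrt(t(-4) + 42))**2 = (sqrt((1/3 - 4) + 42))**2 = (sqrt(-11/3 + 42))**2 = (sqrt(115/3))**2 = (sqrt(345)/3)**2 = 115/3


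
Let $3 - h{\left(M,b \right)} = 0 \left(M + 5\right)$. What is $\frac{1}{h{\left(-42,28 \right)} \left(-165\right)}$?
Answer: $- \frac{1}{495} \approx -0.0020202$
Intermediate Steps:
$h{\left(M,b \right)} = 3$ ($h{\left(M,b \right)} = 3 - 0 \left(M + 5\right) = 3 - 0 \left(5 + M\right) = 3 - 0 = 3 + 0 = 3$)
$\frac{1}{h{\left(-42,28 \right)} \left(-165\right)} = \frac{1}{3 \left(-165\right)} = \frac{1}{-495} = - \frac{1}{495}$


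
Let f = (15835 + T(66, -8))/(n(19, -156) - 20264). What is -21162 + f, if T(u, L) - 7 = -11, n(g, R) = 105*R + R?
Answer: -778777431/36800 ≈ -21162.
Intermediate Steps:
n(g, R) = 106*R
T(u, L) = -4 (T(u, L) = 7 - 11 = -4)
f = -15831/36800 (f = (15835 - 4)/(106*(-156) - 20264) = 15831/(-16536 - 20264) = 15831/(-36800) = 15831*(-1/36800) = -15831/36800 ≈ -0.43019)
-21162 + f = -21162 - 15831/36800 = -778777431/36800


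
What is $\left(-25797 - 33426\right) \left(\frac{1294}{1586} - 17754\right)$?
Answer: $\frac{833757680325}{793} \approx 1.0514 \cdot 10^{9}$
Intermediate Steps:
$\left(-25797 - 33426\right) \left(\frac{1294}{1586} - 17754\right) = - 59223 \left(1294 \cdot \frac{1}{1586} - 17754\right) = - 59223 \left(\frac{647}{793} - 17754\right) = \left(-59223\right) \left(- \frac{14078275}{793}\right) = \frac{833757680325}{793}$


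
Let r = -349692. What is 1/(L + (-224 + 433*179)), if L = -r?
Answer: 1/426975 ≈ 2.3421e-6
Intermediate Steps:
L = 349692 (L = -1*(-349692) = 349692)
1/(L + (-224 + 433*179)) = 1/(349692 + (-224 + 433*179)) = 1/(349692 + (-224 + 77507)) = 1/(349692 + 77283) = 1/426975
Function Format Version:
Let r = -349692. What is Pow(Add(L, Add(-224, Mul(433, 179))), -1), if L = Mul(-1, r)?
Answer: Rational(1, 426975) ≈ 2.3421e-6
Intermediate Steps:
L = 349692 (L = Mul(-1, -349692) = 349692)
Pow(Add(L, Add(-224, Mul(433, 179))), -1) = Pow(Add(349692, Add(-224, Mul(433, 179))), -1) = Pow(Add(349692, Add(-224, 77507)), -1) = Pow(Add(349692, 77283), -1) = Pow(426975, -1) = Rational(1, 426975)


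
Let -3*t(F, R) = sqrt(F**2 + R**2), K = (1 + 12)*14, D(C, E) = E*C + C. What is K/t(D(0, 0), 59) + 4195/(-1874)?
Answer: -1270709/110566 ≈ -11.493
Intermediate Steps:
D(C, E) = C + C*E (D(C, E) = C*E + C = C + C*E)
K = 182 (K = 13*14 = 182)
t(F, R) = -sqrt(F**2 + R**2)/3
K/t(D(0, 0), 59) + 4195/(-1874) = 182/((-sqrt((0*(1 + 0))**2 + 59**2)/3)) + 4195/(-1874) = 182/((-sqrt((0*1)**2 + 3481)/3)) + 4195*(-1/1874) = 182/((-sqrt(0**2 + 3481)/3)) - 4195/1874 = 182/((-sqrt(0 + 3481)/3)) - 4195/1874 = 182/((-sqrt(3481)/3)) - 4195/1874 = 182/((-1/3*59)) - 4195/1874 = 182/(-59/3) - 4195/1874 = 182*(-3/59) - 4195/1874 = -546/59 - 4195/1874 = -1270709/110566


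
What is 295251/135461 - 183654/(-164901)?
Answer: 1290616485/391888673 ≈ 3.2933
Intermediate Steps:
295251/135461 - 183654/(-164901) = 295251*(1/135461) - 183654*(-1/164901) = 295251/135461 + 3222/2893 = 1290616485/391888673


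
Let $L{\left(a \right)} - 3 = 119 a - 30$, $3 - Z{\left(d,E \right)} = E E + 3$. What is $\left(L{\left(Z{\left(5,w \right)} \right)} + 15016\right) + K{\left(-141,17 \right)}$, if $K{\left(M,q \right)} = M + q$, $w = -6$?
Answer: $10581$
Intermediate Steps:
$Z{\left(d,E \right)} = - E^{2}$ ($Z{\left(d,E \right)} = 3 - \left(E E + 3\right) = 3 - \left(E^{2} + 3\right) = 3 - \left(3 + E^{2}\right) = - E^{2}$)
$L{\left(a \right)} = -27 + 119 a$ ($L{\left(a \right)} = 3 + \left(119 a - 30\right) = 3 + \left(-30 + 119 a\right) = -27 + 119 a$)
$\left(L{\left(Z{\left(5,w \right)} \right)} + 15016\right) + K{\left(-141,17 \right)} = \left(\left(-27 + 119 \left(- \left(-6\right)^{2}\right)\right) + 15016\right) + \left(-141 + 17\right) = \left(\left(-27 + 119 \left(\left(-1\right) 36\right)\right) + 15016\right) - 124 = \left(\left(-27 + 119 \left(-36\right)\right) + 15016\right) - 124 = \left(\left(-27 - 4284\right) + 15016\right) - 124 = \left(-4311 + 15016\right) - 124 = 10705 - 124 = 10581$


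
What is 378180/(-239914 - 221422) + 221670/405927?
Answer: -1423586715/5201909402 ≈ -0.27367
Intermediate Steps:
378180/(-239914 - 221422) + 221670/405927 = 378180/(-461336) + 221670*(1/405927) = 378180*(-1/461336) + 24630/45103 = -94545/115334 + 24630/45103 = -1423586715/5201909402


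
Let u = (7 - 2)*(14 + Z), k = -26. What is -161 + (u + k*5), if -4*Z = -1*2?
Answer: -437/2 ≈ -218.50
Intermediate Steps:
Z = 1/2 (Z = -(-1)*2/4 = -1/4*(-2) = 1/2 ≈ 0.50000)
u = 145/2 (u = (7 - 2)*(14 + 1/2) = 5*(29/2) = 145/2 ≈ 72.500)
-161 + (u + k*5) = -161 + (145/2 - 26*5) = -161 + (145/2 - 130) = -161 - 115/2 = -437/2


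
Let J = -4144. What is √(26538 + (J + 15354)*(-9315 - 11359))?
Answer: I*√231729002 ≈ 15223.0*I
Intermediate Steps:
√(26538 + (J + 15354)*(-9315 - 11359)) = √(26538 + (-4144 + 15354)*(-9315 - 11359)) = √(26538 + 11210*(-20674)) = √(26538 - 231755540) = √(-231729002) = I*√231729002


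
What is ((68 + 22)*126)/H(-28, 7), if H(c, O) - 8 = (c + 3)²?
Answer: 3780/211 ≈ 17.915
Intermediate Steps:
H(c, O) = 8 + (3 + c)² (H(c, O) = 8 + (c + 3)² = 8 + (3 + c)²)
((68 + 22)*126)/H(-28, 7) = ((68 + 22)*126)/(8 + (3 - 28)²) = (90*126)/(8 + (-25)²) = 11340/(8 + 625) = 11340/633 = 11340*(1/633) = 3780/211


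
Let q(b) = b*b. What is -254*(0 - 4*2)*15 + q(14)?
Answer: 30676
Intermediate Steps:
q(b) = b²
-254*(0 - 4*2)*15 + q(14) = -254*(0 - 4*2)*15 + 14² = -254*(0 - 8)*15 + 196 = -(-2032)*15 + 196 = -254*(-120) + 196 = 30480 + 196 = 30676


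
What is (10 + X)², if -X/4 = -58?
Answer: 58564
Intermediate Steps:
X = 232 (X = -4*(-58) = 232)
(10 + X)² = (10 + 232)² = 242² = 58564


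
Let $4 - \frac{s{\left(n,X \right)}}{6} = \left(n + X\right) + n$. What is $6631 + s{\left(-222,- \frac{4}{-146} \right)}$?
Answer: $\frac{680275}{73} \approx 9318.8$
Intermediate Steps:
$s{\left(n,X \right)} = 24 - 12 n - 6 X$ ($s{\left(n,X \right)} = 24 - 6 \left(\left(n + X\right) + n\right) = 24 - 6 \left(\left(X + n\right) + n\right) = 24 - 6 \left(X + 2 n\right) = 24 - \left(6 X + 12 n\right) = 24 - 12 n - 6 X$)
$6631 + s{\left(-222,- \frac{4}{-146} \right)} = 6631 - \left(-2688 + 6 \left(-4\right) \frac{1}{-146}\right) = 6631 + \left(24 + 2664 - 6 \left(\left(-4\right) \left(- \frac{1}{146}\right)\right)\right) = 6631 + \left(24 + 2664 - \frac{12}{73}\right) = 6631 + \frac{196212}{73} = \frac{680275}{73}$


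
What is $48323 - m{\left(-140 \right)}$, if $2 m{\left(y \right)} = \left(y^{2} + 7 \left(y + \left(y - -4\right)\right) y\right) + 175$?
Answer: $- \frac{193609}{2} \approx -96805.0$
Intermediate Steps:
$m{\left(y \right)} = \frac{175}{2} + \frac{y^{2}}{2} + \frac{y \left(28 + 14 y\right)}{2}$ ($m{\left(y \right)} = \frac{\left(y^{2} + 7 \left(y + \left(y - -4\right)\right) y\right) + 175}{2} = \frac{\left(y^{2} + 7 \left(y + \left(y + 4\right)\right) y\right) + 175}{2} = \frac{\left(y^{2} + 7 \left(y + \left(4 + y\right)\right) y\right) + 175}{2} = \frac{\left(y^{2} + 7 \left(4 + 2 y\right) y\right) + 175}{2} = \frac{\left(y^{2} + \left(28 + 14 y\right) y\right) + 175}{2} = \frac{\left(y^{2} + y \left(28 + 14 y\right)\right) + 175}{2} = \frac{175 + y^{2} + y \left(28 + 14 y\right)}{2} = \frac{175}{2} + \frac{y^{2}}{2} + \frac{y \left(28 + 14 y\right)}{2}$)
$48323 - m{\left(-140 \right)} = 48323 - \left(\frac{175}{2} + 14 \left(-140\right) + \frac{15 \left(-140\right)^{2}}{2}\right) = 48323 - \left(\frac{175}{2} - 1960 + \frac{15}{2} \cdot 19600\right) = 48323 - \left(\frac{175}{2} - 1960 + 147000\right) = 48323 - \frac{290255}{2} = - \frac{193609}{2}$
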